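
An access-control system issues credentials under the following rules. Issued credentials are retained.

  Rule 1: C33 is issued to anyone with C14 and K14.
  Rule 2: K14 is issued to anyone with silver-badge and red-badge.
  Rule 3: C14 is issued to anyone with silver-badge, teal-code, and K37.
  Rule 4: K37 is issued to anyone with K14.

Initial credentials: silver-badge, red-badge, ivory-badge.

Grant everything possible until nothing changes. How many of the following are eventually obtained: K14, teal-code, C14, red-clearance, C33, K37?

Holding silver-badge and red-badge grants K14 (Rule 2).
Holding K14 grants K37 (Rule 4).
K14: reached.
No rule produces teal-code, and it is not given.
C14 would need silver-badge, teal-code, and K37 (Rule 3), but teal-code is never granted.
No rule produces red-clearance, and it is not given.
C33 would need C14 and K14 (Rule 1), but C14 is never granted.
K37: reached.
Reached: K14 and K37 — 2 of the 6.

2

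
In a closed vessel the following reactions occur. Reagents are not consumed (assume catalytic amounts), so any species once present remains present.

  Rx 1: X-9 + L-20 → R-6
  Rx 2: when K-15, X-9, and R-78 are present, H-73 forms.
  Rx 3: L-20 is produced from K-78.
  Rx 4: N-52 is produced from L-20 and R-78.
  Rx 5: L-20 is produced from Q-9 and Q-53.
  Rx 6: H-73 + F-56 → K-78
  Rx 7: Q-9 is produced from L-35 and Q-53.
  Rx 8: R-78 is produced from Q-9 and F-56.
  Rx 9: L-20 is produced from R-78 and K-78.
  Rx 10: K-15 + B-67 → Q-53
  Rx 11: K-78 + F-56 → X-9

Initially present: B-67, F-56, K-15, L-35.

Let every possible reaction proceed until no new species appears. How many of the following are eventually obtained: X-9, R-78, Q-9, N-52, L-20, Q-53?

K-15 and B-67 present → Q-53 forms (Rx 10).
L-35 and Q-53 present → Q-9 forms (Rx 7).
Q-9 and Q-53 present → L-20 forms (Rx 5).
Q-9 and F-56 present → R-78 forms (Rx 8).
L-20 and R-78 present → N-52 forms (Rx 4).
X-9 would need K-78 and F-56 (Rx 11), but K-78 never forms.
R-78: reached.
Q-9: reached.
N-52: reached.
L-20: reached.
Q-53: reached.
Reached: R-78, Q-9, N-52, L-20, and Q-53 — 5 of the 6.

5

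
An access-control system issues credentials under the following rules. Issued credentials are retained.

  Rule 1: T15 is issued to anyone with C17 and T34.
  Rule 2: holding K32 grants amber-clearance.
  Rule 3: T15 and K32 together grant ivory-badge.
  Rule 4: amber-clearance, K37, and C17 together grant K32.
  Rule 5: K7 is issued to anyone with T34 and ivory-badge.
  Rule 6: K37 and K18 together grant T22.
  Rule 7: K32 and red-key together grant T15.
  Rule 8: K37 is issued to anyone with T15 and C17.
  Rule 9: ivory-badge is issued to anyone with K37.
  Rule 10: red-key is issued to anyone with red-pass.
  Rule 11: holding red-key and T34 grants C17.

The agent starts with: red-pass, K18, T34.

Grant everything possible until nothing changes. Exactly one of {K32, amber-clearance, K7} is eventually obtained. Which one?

Holding red-pass grants red-key (Rule 10).
Holding red-key and T34 grants C17 (Rule 11).
Holding C17 and T34 grants T15 (Rule 1).
Holding T15 and C17 grants K37 (Rule 8).
Holding K37 grants ivory-badge (Rule 9).
Holding T34 and ivory-badge grants K7 (Rule 5).
amber-clearance would need K32 (Rule 2), but K32 is never granted. K32 would need amber-clearance, K37, and C17 (Rule 4), but amber-clearance is never granted.

K7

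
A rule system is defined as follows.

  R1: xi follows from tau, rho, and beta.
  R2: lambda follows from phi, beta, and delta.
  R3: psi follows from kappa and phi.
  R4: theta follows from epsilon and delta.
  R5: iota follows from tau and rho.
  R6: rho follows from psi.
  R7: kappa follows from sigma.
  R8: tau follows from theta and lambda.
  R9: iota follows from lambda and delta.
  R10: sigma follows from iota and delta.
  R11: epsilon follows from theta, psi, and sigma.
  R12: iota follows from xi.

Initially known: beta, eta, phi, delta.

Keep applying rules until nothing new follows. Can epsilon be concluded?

No

epsilon would need theta, psi, and sigma (R11), but theta is never established.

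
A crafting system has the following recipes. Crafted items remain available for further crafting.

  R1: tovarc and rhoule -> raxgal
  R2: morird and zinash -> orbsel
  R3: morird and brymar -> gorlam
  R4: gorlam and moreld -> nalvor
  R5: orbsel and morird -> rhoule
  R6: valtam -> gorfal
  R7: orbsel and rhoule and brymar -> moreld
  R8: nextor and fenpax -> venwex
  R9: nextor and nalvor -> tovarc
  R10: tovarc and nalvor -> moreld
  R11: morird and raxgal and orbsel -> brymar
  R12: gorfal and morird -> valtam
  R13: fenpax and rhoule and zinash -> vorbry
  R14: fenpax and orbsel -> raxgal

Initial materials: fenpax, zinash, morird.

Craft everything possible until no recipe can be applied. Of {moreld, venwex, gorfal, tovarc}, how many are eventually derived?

Using R2, morird and zinash make orbsel.
Using R5, orbsel and morird make rhoule.
fenpax and orbsel -> raxgal (R14).
Using R11, morird, raxgal, and orbsel make brymar.
Using R7, orbsel, rhoule, and brymar make moreld.
moreld: reached.
venwex would need nextor and fenpax (R8), but nextor is never obtained.
gorfal would need valtam (R6), but valtam is never obtained.
tovarc would need nextor and nalvor (R9), but nextor is never obtained.
Reached: moreld — 1 of the 4.

1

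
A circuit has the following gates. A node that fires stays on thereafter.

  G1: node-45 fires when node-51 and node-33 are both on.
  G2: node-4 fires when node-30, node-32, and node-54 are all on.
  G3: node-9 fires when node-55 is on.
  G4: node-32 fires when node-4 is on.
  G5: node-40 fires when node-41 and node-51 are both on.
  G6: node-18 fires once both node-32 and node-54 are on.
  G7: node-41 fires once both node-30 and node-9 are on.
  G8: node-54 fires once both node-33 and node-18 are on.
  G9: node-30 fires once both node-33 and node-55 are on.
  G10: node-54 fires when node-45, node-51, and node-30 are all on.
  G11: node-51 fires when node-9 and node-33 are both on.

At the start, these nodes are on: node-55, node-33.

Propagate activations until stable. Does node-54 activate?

G9: node-33 and node-55 on → node-30 on.
G3: node-55 on → node-9 on.
node-9 and node-33 are on, so node-51 fires (G11).
G1: node-51 and node-33 on → node-45 on.
G10: node-45, node-51, and node-30 on → node-54 on.

Yes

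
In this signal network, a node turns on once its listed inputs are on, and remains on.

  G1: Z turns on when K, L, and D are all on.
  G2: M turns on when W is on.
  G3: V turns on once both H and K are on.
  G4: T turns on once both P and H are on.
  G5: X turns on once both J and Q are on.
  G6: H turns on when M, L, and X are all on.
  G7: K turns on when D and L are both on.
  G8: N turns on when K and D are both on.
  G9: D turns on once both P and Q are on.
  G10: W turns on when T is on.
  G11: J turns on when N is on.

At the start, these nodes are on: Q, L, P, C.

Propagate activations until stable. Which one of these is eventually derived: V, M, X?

X

G9: P and Q on → D on.
D and L are on, so K turns on (G7).
G8: K and D on → N on.
N is on, so J turns on (G11).
G5: J and Q on → X on.
M would need W (G2), but W never turns on. V would need H and K (G3), but H never turns on.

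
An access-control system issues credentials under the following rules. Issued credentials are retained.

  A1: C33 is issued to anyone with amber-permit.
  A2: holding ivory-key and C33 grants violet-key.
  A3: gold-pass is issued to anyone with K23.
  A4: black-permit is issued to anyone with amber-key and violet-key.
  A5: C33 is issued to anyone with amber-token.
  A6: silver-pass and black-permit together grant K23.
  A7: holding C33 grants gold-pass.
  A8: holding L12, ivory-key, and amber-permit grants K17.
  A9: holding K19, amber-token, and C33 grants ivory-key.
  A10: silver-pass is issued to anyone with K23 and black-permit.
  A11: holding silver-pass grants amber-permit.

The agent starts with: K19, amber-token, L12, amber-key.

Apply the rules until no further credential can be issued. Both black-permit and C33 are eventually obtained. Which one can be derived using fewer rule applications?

C33: Holding amber-token grants C33 (A5). [1 rule application]
black-permit: Holding amber-token grants C33 (A5). Holding K19, amber-token, and C33 grants ivory-key (A9). Holding ivory-key and C33 grants violet-key (A2). Holding amber-key and violet-key grants black-permit (A4). [4 rule applications]
C33 needs fewer.

C33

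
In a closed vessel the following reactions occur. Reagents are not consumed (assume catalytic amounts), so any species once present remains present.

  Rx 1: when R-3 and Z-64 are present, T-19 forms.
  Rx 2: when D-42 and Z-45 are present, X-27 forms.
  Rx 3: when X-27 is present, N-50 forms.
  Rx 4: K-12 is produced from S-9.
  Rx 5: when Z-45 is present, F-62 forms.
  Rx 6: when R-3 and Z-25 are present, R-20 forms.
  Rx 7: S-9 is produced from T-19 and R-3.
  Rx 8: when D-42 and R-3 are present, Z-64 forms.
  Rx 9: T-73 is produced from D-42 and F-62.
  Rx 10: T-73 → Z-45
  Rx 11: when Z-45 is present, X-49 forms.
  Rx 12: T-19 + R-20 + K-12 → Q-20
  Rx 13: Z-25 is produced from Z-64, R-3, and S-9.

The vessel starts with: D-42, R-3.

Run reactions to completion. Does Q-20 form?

D-42 and R-3 present → Z-64 forms (Rx 8).
R-3 and Z-64 present → T-19 forms (Rx 1).
T-19 and R-3 present → S-9 forms (Rx 7).
Z-64, R-3, and S-9 present → Z-25 forms (Rx 13).
S-9 present → K-12 forms (Rx 4).
R-3 and Z-25 present → R-20 forms (Rx 6).
T-19, R-20, and K-12 present → Q-20 forms (Rx 12).

Yes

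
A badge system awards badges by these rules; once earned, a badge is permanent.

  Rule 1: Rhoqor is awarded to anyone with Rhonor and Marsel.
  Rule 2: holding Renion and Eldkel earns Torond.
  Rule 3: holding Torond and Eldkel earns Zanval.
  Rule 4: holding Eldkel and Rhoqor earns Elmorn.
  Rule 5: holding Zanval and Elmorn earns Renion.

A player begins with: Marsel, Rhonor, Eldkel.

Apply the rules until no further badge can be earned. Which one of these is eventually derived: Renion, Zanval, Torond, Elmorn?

With Rhonor and Marsel, Rhoqor is earned (Rule 1).
With Eldkel and Rhoqor, Elmorn is earned (Rule 4).
Zanval would need Torond and Eldkel (Rule 3), but Torond is never earned. Torond would need Renion and Eldkel (Rule 2), but Renion is never earned. Renion would need Zanval and Elmorn (Rule 5), but Zanval is never earned.

Elmorn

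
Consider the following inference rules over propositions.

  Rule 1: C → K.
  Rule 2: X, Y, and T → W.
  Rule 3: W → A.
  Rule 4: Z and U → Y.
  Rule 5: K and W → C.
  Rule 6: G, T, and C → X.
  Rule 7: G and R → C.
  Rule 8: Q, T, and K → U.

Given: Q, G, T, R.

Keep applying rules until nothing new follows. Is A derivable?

No

A would need W (Rule 3), but W is never established.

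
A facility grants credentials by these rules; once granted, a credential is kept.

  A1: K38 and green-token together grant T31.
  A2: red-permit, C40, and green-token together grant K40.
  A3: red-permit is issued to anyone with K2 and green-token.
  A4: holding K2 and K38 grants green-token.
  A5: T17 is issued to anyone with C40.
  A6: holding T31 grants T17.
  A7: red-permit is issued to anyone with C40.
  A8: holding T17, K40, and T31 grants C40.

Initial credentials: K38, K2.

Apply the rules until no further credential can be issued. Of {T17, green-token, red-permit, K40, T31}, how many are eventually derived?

Holding K2 and K38 grants green-token (A4).
Holding K2 and green-token grants red-permit (A3).
Holding K38 and green-token grants T31 (A1).
Holding T31 grants T17 (A6).
T17: reached.
green-token: reached.
red-permit: reached.
K40 would need red-permit, C40, and green-token (A2), but C40 is never granted.
T31: reached.
Reached: T17, green-token, red-permit, and T31 — 4 of the 5.

4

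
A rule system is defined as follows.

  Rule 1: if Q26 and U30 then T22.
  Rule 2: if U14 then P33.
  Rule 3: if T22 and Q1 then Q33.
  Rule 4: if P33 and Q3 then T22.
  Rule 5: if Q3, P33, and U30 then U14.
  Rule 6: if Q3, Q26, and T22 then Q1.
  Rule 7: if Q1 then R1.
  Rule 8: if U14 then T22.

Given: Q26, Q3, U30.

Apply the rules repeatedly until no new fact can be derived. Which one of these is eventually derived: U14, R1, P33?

R1

From Q26 and U30, Rule 1 gives T22.
Q3, Q26, and T22 hold, so Q1 follows (Rule 6).
Q1 holds, so R1 follows (Rule 7).
U14 would need Q3, P33, and U30 (Rule 5), but P33 is never established. P33 would need U14 (Rule 2), but U14 is never established.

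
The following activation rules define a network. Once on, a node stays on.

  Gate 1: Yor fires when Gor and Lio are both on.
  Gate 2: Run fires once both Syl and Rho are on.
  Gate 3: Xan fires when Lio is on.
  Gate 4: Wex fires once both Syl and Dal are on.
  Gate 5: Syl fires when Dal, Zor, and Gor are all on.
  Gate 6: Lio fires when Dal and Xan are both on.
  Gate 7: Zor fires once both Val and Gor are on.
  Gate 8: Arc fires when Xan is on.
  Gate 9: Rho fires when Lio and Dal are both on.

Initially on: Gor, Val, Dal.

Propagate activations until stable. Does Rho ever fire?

No

Rho would need Lio and Dal (Gate 9), but Lio never turns on.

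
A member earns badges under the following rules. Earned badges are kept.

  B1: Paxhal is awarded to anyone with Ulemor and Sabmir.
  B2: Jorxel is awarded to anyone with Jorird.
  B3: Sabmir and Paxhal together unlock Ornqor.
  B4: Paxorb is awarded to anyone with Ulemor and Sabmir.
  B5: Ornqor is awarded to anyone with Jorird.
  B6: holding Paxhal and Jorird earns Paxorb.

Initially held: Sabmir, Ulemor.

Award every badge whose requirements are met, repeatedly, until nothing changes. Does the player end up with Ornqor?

Yes

With Ulemor and Sabmir, Paxhal is earned (B1).
With Sabmir and Paxhal, Ornqor is earned (B3).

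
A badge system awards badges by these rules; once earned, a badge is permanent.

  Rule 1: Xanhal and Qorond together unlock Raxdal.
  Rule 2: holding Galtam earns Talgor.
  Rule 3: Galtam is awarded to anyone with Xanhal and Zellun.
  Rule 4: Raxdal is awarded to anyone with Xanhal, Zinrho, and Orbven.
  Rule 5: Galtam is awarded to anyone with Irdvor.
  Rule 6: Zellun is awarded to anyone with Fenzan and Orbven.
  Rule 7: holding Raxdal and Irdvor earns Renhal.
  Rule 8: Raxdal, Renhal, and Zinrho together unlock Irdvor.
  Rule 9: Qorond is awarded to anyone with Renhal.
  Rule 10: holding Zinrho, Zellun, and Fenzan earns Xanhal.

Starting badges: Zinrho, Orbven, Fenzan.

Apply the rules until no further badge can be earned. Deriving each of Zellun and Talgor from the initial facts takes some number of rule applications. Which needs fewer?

Zellun

Zellun: With Fenzan and Orbven, Zellun is earned (Rule 6). [1 rule application]
Talgor: With Fenzan and Orbven, Zellun is earned (Rule 6). With Zinrho, Zellun, and Fenzan, Xanhal is earned (Rule 10). With Xanhal and Zellun, Galtam is earned (Rule 3). With Galtam, Talgor is earned (Rule 2). [4 rule applications]
Zellun needs fewer.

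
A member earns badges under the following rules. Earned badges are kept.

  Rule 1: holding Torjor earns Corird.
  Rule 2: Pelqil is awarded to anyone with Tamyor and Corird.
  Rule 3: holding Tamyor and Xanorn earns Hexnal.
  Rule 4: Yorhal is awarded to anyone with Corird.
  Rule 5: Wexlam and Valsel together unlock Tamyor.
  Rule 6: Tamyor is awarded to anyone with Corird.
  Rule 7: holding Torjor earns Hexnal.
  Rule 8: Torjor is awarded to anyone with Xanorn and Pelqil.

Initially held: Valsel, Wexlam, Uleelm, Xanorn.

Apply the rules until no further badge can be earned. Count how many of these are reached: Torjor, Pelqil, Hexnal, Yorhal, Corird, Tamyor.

2

With Wexlam and Valsel, Tamyor is earned (Rule 5).
With Tamyor and Xanorn, Hexnal is earned (Rule 3).
Torjor would need Xanorn and Pelqil (Rule 8), but Pelqil is never earned.
Pelqil would need Tamyor and Corird (Rule 2), but Corird is never earned.
Hexnal: reached.
Yorhal would need Corird (Rule 4), but Corird is never earned.
Corird would need Torjor (Rule 1), but Torjor is never earned.
Tamyor: reached.
Reached: Hexnal and Tamyor — 2 of the 6.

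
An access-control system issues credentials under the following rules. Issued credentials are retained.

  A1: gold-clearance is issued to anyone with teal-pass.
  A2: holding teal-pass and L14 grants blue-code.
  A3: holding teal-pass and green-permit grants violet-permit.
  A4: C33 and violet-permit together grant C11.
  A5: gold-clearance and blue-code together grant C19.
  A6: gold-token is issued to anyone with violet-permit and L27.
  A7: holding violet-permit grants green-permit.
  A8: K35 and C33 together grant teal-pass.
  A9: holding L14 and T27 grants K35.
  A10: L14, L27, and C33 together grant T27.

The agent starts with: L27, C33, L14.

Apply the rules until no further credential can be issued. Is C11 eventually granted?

No

C11 would need C33 and violet-permit (A4), but violet-permit is never granted.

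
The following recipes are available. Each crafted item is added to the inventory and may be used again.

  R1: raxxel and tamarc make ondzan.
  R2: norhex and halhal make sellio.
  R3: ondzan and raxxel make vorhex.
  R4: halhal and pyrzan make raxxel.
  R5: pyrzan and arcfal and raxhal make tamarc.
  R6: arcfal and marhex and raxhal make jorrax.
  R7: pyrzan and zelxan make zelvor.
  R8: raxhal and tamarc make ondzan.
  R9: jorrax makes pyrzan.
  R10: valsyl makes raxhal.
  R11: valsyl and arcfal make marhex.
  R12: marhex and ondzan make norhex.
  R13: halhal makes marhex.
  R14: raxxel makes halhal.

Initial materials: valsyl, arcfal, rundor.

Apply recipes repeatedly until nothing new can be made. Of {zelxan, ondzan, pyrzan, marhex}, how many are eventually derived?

Using R11, valsyl and arcfal make marhex.
Using R10, valsyl makes raxhal.
Using R6, arcfal, marhex, and raxhal make jorrax.
Using R9, jorrax makes pyrzan.
pyrzan and arcfal and raxhal → tamarc (R5).
Using R8, raxhal and tamarc make ondzan.
No rule produces zelxan, and it is not given.
ondzan: reached.
pyrzan: reached.
marhex: reached.
Reached: ondzan, pyrzan, and marhex — 3 of the 4.

3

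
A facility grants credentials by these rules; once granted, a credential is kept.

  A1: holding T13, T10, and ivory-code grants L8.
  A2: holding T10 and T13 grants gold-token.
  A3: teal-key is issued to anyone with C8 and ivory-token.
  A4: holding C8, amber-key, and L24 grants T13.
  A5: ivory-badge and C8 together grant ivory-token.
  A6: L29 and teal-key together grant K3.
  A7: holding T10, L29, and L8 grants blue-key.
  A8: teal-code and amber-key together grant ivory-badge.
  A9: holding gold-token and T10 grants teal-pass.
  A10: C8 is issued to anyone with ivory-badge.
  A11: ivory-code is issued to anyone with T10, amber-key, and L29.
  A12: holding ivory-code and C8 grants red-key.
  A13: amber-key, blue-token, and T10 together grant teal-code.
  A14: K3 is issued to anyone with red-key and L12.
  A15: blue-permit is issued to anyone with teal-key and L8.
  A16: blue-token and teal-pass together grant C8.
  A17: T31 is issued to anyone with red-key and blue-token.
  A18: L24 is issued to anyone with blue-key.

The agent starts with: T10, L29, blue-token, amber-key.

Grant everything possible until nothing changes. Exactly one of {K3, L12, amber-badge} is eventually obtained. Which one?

Holding amber-key, blue-token, and T10 grants teal-code (A13).
Holding teal-code and amber-key grants ivory-badge (A8).
Holding ivory-badge grants C8 (A10).
Holding ivory-badge and C8 grants ivory-token (A5).
Holding C8 and ivory-token grants teal-key (A3).
Holding L29 and teal-key grants K3 (A6).
No rule produces amber-badge, and it is not given. No rule produces L12, and it is not given.

K3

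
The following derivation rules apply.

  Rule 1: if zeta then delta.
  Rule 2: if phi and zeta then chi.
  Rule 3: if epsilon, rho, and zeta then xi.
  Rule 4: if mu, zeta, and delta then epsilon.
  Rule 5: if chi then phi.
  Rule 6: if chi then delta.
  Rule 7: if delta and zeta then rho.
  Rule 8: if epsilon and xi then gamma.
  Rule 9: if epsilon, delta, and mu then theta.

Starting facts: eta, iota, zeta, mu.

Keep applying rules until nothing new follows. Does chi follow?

chi would need phi and zeta (Rule 2), but phi is never established.

No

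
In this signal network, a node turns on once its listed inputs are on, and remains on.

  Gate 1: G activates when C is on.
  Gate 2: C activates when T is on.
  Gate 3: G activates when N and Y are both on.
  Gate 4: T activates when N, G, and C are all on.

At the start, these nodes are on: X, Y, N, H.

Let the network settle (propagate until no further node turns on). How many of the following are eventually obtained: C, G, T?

1

N and Y are on, so G activates (Gate 3).
C would need T (Gate 2), but T never turns on.
G: reached.
T would need N, G, and C (Gate 4), but C never turns on.
Reached: G — 1 of the 3.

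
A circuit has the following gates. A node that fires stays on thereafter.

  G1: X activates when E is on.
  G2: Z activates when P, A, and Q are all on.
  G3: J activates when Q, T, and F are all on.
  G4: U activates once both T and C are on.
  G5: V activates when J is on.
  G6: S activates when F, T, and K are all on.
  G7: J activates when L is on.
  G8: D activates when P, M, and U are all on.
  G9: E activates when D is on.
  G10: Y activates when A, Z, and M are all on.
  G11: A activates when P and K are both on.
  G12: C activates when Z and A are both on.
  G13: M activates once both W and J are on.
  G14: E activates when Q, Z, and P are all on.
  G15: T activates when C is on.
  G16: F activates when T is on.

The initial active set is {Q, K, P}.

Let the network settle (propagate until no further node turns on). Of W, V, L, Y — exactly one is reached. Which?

G11: P and K on → A on.
P, A, and Q are on, so Z activates (G2).
G12: Z and A on → C on.
C is on, so T activates (G15).
G16: T on → F on.
G3: Q, T, and F on → J on.
G5: J on → V on.
Y would need A, Z, and M (G10), but M never turns on. No rule produces W, and it is not given. No rule produces L, and it is not given.

V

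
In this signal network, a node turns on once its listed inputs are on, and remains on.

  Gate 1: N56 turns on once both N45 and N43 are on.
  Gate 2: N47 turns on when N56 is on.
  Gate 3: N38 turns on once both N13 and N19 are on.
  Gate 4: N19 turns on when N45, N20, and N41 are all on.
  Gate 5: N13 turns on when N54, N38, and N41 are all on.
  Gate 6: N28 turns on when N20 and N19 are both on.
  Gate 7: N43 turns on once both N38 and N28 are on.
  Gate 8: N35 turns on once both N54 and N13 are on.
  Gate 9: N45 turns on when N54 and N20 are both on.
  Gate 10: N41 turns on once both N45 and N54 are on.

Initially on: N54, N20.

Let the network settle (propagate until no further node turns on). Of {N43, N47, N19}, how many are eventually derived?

Gate 9: N54 and N20 on → N45 on.
Gate 10: N45 and N54 on → N41 on.
Gate 4: N45, N20, and N41 on → N19 on.
N43 would need N38 and N28 (Gate 7), but N38 never turns on.
N47 would need N56 (Gate 2), but N56 never turns on.
N19: reached.
Reached: N19 — 1 of the 3.

1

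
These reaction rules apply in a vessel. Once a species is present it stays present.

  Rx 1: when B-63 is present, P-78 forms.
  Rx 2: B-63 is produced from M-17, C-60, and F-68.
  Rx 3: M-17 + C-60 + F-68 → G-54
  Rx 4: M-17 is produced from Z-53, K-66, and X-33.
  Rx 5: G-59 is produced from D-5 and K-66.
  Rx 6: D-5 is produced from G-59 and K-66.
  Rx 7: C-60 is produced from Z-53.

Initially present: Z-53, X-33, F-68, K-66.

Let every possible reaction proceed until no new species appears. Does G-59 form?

G-59 would need D-5 and K-66 (Rx 5), but D-5 never forms.

No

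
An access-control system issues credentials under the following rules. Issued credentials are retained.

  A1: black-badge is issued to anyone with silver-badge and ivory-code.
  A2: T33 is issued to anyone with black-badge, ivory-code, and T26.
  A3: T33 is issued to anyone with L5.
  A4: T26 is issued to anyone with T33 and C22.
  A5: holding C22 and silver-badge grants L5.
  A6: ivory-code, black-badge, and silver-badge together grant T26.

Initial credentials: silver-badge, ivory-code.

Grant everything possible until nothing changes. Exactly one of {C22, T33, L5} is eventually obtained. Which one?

T33

Holding silver-badge and ivory-code grants black-badge (A1).
Holding ivory-code, black-badge, and silver-badge grants T26 (A6).
Holding black-badge, ivory-code, and T26 grants T33 (A2).
L5 would need C22 and silver-badge (A5), but C22 is never granted. No rule produces C22, and it is not given.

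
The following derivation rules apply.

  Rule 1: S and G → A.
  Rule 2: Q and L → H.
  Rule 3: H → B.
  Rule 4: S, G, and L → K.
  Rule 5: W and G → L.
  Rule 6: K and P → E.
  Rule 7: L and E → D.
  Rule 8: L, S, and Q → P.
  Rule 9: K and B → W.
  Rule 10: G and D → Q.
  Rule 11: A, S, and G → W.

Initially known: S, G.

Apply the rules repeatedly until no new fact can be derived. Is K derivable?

S and G hold, so A follows (Rule 1).
A, S, and G hold, so W follows (Rule 11).
W and G hold, so L follows (Rule 5).
From S, G, and L, Rule 4 gives K.

Yes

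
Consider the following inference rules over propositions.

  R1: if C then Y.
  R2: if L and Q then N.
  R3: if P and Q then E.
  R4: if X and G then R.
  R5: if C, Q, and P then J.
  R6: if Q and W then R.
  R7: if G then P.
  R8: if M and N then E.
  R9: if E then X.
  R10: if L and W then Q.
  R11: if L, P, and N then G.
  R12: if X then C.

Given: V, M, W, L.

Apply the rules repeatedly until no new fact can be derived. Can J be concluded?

No

J would need C, Q, and P (R5), but P is never established.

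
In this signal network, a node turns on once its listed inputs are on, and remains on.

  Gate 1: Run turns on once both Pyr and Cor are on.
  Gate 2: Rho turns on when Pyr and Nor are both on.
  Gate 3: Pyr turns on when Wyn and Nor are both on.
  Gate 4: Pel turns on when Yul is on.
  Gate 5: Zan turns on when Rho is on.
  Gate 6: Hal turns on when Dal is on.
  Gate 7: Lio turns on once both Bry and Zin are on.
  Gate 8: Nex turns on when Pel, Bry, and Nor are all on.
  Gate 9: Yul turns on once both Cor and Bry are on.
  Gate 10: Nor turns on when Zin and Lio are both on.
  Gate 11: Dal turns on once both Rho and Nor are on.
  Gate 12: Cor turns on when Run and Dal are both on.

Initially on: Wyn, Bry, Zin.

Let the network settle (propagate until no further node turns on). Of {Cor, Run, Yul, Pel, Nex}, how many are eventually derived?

0

Cor would need Run and Dal (Gate 12), but Run never turns on.
Run would need Pyr and Cor (Gate 1), but Cor never turns on.
Yul would need Cor and Bry (Gate 9), but Cor never turns on.
Pel would need Yul (Gate 4), but Yul never turns on.
Nex would need Pel, Bry, and Nor (Gate 8), but Pel never turns on.
None of the 5 are reached.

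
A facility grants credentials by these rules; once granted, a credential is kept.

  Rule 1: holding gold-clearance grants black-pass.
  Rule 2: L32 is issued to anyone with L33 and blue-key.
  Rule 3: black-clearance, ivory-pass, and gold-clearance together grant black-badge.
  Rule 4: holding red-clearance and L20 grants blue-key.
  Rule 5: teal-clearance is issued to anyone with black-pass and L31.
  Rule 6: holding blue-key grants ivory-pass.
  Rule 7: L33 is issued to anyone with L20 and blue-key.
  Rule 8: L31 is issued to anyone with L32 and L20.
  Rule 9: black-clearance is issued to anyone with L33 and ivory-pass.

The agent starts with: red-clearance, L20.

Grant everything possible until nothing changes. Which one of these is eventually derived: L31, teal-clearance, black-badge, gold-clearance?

Holding red-clearance and L20 grants blue-key (Rule 4).
Holding L20 and blue-key grants L33 (Rule 7).
Holding L33 and blue-key grants L32 (Rule 2).
Holding L32 and L20 grants L31 (Rule 8).
No rule produces gold-clearance, and it is not given. teal-clearance would need black-pass and L31 (Rule 5), but black-pass is never granted. black-badge would need black-clearance, ivory-pass, and gold-clearance (Rule 3), but gold-clearance is never granted.

L31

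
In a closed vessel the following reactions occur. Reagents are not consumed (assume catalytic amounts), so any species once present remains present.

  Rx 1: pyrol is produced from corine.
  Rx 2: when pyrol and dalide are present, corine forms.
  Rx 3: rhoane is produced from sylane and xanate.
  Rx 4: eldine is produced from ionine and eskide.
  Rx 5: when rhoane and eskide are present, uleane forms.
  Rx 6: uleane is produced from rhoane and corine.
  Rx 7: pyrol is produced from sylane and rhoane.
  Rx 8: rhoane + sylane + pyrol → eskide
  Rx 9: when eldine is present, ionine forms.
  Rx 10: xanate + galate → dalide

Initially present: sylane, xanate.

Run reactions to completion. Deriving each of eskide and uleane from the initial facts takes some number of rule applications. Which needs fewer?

eskide: sylane and xanate present → rhoane forms (Rx 3). sylane and rhoane present → pyrol forms (Rx 7). rhoane, sylane, and pyrol present → eskide forms (Rx 8). [3 rule applications]
uleane: sylane and xanate present → rhoane forms (Rx 3). sylane and rhoane present → pyrol forms (Rx 7). rhoane, sylane, and pyrol present → eskide forms (Rx 8). rhoane and eskide present → uleane forms (Rx 5). [4 rule applications]
eskide needs fewer.

eskide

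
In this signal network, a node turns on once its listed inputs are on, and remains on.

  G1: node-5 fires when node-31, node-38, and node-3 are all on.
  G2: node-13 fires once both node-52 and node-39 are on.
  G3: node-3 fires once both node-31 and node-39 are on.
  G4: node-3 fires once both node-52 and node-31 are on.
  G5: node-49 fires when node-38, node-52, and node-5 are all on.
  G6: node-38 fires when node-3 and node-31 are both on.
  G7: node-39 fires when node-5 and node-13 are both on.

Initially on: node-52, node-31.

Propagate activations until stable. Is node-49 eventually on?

Yes

node-52 and node-31 are on, so node-3 fires (G4).
node-3 and node-31 are on, so node-38 fires (G6).
G1: node-31, node-38, and node-3 on → node-5 on.
G5: node-38, node-52, and node-5 on → node-49 on.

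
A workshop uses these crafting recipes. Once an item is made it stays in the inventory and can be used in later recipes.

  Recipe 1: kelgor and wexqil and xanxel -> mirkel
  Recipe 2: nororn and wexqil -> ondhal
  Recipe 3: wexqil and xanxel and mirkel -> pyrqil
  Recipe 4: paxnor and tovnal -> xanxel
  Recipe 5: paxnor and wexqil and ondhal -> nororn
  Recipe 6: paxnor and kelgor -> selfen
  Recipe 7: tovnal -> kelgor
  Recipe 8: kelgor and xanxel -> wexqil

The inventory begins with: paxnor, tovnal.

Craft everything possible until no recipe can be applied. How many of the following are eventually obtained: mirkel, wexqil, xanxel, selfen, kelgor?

5

Using Recipe 4, paxnor and tovnal make xanxel.
tovnal -> kelgor (Recipe 7).
paxnor and kelgor -> selfen (Recipe 6).
kelgor and xanxel -> wexqil (Recipe 8).
Using Recipe 1, kelgor, wexqil, and xanxel make mirkel.
mirkel: reached.
wexqil: reached.
xanxel: reached.
selfen: reached.
kelgor: reached.
All 5 are reached.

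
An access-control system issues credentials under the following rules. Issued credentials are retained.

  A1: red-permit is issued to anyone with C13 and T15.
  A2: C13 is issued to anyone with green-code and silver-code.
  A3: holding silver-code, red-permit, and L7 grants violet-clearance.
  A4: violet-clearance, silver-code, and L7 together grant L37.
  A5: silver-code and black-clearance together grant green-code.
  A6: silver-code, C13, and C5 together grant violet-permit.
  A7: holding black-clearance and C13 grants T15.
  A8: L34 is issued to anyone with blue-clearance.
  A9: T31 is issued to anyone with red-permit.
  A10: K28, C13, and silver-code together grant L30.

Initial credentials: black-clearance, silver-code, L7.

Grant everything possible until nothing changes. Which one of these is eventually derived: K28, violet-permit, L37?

L37

Holding silver-code and black-clearance grants green-code (A5).
Holding green-code and silver-code grants C13 (A2).
Holding black-clearance and C13 grants T15 (A7).
Holding C13 and T15 grants red-permit (A1).
Holding silver-code, red-permit, and L7 grants violet-clearance (A3).
Holding violet-clearance, silver-code, and L7 grants L37 (A4).
No rule produces K28, and it is not given. violet-permit would need silver-code, C13, and C5 (A6), but C5 is never granted.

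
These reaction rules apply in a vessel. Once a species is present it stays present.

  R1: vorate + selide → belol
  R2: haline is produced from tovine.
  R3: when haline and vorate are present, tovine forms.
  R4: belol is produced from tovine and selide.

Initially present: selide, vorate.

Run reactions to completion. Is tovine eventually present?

tovine would need haline and vorate (R3), but haline never forms.

No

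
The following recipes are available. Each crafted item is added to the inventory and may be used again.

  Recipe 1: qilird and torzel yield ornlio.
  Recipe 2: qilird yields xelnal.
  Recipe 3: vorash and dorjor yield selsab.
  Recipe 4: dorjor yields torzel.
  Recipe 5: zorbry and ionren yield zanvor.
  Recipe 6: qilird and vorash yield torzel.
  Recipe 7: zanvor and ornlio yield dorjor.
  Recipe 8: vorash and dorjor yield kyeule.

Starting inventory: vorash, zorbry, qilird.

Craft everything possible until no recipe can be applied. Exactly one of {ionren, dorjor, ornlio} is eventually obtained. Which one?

ornlio

qilird and vorash → torzel (Recipe 6).
Using Recipe 1, qilird and torzel make ornlio.
dorjor would need zanvor and ornlio (Recipe 7), but zanvor is never obtained. No rule produces ionren, and it is not given.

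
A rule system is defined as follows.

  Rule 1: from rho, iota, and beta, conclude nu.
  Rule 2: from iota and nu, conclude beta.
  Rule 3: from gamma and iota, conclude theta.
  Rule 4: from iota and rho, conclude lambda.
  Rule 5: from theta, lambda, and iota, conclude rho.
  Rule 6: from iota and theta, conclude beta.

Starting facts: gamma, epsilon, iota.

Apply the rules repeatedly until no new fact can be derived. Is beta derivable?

Yes

gamma and iota hold, so theta follows (Rule 3).
iota and theta hold, so beta follows (Rule 6).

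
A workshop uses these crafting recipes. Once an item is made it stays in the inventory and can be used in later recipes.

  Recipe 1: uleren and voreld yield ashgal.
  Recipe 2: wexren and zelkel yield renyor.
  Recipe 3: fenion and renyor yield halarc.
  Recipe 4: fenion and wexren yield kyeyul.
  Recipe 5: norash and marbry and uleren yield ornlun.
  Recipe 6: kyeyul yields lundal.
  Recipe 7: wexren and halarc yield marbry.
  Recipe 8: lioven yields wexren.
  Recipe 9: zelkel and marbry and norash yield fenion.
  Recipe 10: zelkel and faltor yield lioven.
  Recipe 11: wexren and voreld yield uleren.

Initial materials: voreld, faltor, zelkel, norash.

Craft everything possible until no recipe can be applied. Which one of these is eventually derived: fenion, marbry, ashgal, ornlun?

Using Recipe 10, zelkel and faltor make lioven.
lioven → wexren (Recipe 8).
Using Recipe 11, wexren and voreld make uleren.
Using Recipe 1, uleren and voreld make ashgal.
ornlun would need norash, marbry, and uleren (Recipe 5), but marbry is never obtained. fenion would need zelkel, marbry, and norash (Recipe 9), but marbry is never obtained. marbry would need wexren and halarc (Recipe 7), but halarc is never obtained.

ashgal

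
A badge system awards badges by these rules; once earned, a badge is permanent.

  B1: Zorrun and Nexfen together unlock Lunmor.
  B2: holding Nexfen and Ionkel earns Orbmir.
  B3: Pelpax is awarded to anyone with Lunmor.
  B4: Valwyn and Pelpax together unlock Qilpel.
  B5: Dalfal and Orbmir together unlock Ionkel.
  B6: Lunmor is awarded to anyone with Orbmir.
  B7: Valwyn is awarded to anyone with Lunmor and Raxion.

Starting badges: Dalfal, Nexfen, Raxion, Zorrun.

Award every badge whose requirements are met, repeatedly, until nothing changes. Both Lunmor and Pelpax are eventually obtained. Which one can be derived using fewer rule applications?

Lunmor: With Zorrun and Nexfen, Lunmor is earned (B1). [1 rule application]
Pelpax: With Zorrun and Nexfen, Lunmor is earned (B1). With Lunmor, Pelpax is earned (B3). [2 rule applications]
Lunmor needs fewer.

Lunmor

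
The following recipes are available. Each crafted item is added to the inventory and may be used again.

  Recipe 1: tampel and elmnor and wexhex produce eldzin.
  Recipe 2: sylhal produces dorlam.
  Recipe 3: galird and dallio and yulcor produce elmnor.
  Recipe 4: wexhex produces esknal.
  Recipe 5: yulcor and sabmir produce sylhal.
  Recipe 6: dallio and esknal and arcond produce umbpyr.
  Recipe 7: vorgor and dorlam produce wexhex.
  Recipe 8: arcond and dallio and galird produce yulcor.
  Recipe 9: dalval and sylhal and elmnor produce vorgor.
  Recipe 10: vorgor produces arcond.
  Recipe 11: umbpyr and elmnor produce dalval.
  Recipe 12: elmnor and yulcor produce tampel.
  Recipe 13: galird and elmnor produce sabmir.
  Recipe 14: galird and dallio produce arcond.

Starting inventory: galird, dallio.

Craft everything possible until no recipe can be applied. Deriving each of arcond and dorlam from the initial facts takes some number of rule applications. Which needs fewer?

arcond: Using Recipe 14, galird and dallio make arcond. [1 rule application]
dorlam: galird and dallio → arcond (Recipe 14). arcond and dallio and galird → yulcor (Recipe 8). Using Recipe 3, galird, dallio, and yulcor make elmnor. Using Recipe 13, galird and elmnor make sabmir. Using Recipe 5, yulcor and sabmir make sylhal. sylhal → dorlam (Recipe 2). [6 rule applications]
arcond needs fewer.

arcond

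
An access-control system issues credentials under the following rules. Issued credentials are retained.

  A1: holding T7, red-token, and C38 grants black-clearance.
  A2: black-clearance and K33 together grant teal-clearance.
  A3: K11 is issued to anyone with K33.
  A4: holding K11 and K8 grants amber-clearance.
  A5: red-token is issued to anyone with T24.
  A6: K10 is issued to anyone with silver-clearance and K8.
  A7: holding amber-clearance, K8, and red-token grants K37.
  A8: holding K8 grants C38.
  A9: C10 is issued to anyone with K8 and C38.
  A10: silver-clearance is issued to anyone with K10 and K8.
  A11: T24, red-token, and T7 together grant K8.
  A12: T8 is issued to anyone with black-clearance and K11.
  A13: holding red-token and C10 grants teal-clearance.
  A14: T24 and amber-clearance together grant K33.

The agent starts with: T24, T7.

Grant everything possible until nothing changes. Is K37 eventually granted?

No

K37 would need amber-clearance, K8, and red-token (A7), but amber-clearance is never granted.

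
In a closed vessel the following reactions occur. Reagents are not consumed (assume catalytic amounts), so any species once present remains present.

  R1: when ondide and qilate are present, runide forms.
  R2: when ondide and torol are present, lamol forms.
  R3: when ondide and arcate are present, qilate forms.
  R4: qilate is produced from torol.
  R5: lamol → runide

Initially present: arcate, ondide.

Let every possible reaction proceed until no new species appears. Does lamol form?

lamol would need ondide and torol (R2), but torol never forms.

No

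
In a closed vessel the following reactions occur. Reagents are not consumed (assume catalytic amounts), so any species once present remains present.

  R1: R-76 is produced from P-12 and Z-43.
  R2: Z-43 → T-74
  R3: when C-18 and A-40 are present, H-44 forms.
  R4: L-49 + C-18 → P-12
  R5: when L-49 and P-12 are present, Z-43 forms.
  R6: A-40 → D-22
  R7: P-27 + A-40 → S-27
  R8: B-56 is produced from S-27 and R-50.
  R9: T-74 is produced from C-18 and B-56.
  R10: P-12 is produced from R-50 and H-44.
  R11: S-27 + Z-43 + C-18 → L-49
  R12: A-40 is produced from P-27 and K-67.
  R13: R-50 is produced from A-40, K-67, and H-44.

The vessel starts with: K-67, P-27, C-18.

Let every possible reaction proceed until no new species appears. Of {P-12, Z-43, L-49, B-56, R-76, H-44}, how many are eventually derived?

3

P-27 and K-67 present → A-40 forms (R12).
P-27 and A-40 present → S-27 forms (R7).
C-18 and A-40 present → H-44 forms (R3).
A-40, K-67, and H-44 present → R-50 forms (R13).
R-50 and H-44 present → P-12 forms (R10).
S-27 and R-50 present → B-56 forms (R8).
P-12: reached.
Z-43 would need L-49 and P-12 (R5), but L-49 never forms.
L-49 would need S-27, Z-43, and C-18 (R11), but Z-43 never forms.
B-56: reached.
R-76 would need P-12 and Z-43 (R1), but Z-43 never forms.
H-44: reached.
Reached: P-12, B-56, and H-44 — 3 of the 6.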